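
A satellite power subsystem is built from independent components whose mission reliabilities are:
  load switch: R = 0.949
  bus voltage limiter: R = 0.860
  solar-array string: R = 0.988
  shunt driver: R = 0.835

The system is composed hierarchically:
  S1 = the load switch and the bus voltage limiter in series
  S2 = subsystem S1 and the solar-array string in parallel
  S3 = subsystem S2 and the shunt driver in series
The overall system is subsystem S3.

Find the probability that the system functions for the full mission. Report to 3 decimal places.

Series (load switch and bus voltage limiter): 0.94900 × 0.86000 = 0.81614
Parallel ([0.81614] and solar-array string): 1 − (1 − 0.81614)(1 − 0.98800) = 0.99779
Series ([0.99779] and shunt driver): 0.99779 × 0.83500 = 0.833

0.833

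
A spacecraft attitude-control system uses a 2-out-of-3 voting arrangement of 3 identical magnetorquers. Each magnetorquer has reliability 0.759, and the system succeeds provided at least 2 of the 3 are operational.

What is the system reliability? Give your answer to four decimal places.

R = Σ_{i=2}^{3} C(3,i) p^i (1−p)^{3−i} with p = 0.759
C(3,2)·0.759^2·0.241^1 = 0.416507
C(3,3)·0.759^3·0.241^0 = 0.437245
Sum = 0.8538

0.8538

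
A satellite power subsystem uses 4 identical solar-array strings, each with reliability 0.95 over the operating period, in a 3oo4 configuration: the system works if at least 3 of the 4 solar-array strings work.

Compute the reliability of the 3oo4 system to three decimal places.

R = Σ_{i=3}^{4} C(4,i) p^i (1−p)^{4−i} with p = 0.95
C(4,3)·0.95^3·0.05^1 = 0.17148
C(4,4)·0.95^4·0.05^0 = 0.81451
Sum = 0.986

0.986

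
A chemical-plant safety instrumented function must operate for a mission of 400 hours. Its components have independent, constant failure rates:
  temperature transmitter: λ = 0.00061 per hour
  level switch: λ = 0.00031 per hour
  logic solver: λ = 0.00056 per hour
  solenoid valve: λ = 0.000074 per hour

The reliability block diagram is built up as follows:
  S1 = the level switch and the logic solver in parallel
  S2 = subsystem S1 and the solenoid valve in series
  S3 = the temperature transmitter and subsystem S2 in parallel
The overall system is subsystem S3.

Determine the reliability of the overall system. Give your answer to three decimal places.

R(temperature transmitter) = exp(−0.00061 × 400) = 0.78349
R(level switch) = exp(−0.00031 × 400) = 0.88338
R(logic solver) = exp(−0.00056 × 400) = 0.79932
R(solenoid valve) = exp(−0.000074 × 400) = 0.97083
Parallel (level switch and logic solver): 1 − (1 − 0.88338)(1 − 0.79932) = 0.97660
Series ([0.97660] and solenoid valve): 0.97660 × 0.97083 = 0.94811
Parallel (temperature transmitter and [0.94811]): 1 − (1 − 0.78349)(1 − 0.94811) = 0.989

0.989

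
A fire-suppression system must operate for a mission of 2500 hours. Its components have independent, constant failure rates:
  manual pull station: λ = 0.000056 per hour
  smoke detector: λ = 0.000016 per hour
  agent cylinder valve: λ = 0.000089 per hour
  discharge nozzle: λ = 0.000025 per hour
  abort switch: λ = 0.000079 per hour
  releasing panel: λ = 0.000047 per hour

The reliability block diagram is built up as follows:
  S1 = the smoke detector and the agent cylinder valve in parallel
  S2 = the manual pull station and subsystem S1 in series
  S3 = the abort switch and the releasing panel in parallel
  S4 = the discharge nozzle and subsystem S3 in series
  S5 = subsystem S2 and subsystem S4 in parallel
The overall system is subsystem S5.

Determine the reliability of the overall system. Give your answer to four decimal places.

0.9891

R(manual pull station) = exp(−0.000056 × 2500) = 0.869358
R(smoke detector) = exp(−0.000016 × 2500) = 0.960789
R(agent cylinder valve) = exp(−0.000089 × 2500) = 0.800515
R(discharge nozzle) = exp(−0.000025 × 2500) = 0.939413
R(abort switch) = exp(−0.000079 × 2500) = 0.820780
R(releasing panel) = exp(−0.000047 × 2500) = 0.889141
Parallel (smoke detector and agent cylinder valve): 1 − (1 − 0.960789)(1 − 0.800515) = 0.992178
Series (manual pull station and [0.992178]): 0.869358 × 0.992178 = 0.862558
Parallel (abort switch and releasing panel): 1 − (1 − 0.820780)(1 − 0.889141) = 0.980132
Series (discharge nozzle and [0.980132]): 0.939413 × 0.980132 = 0.920749
Parallel ([0.862558] and [0.920749]): 1 − (1 − 0.862558)(1 − 0.920749) = 0.9891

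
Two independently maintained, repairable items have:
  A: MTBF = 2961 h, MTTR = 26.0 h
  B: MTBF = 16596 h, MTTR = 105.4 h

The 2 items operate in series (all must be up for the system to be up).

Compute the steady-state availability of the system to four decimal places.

A(A) = MTBF/(MTBF+MTTR) = 2961/(2961+26.0) = 0.991296
A(B) = MTBF/(MTBF+MTTR) = 16596/(16596+105.4) = 0.993689
Series availability: 0.991296 × 0.993689 = 0.9850

0.9850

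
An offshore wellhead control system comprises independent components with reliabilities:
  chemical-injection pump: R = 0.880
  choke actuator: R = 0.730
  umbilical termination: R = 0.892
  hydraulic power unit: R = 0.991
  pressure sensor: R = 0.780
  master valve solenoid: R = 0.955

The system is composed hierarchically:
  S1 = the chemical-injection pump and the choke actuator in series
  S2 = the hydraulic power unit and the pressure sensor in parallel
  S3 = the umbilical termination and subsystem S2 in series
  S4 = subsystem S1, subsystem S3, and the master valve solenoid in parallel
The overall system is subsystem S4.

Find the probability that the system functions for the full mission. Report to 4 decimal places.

0.9982

Series (chemical-injection pump and choke actuator): 0.880000 × 0.730000 = 0.642400
Parallel (hydraulic power unit and pressure sensor): 1 − (1 − 0.991000)(1 − 0.780000) = 0.998020
Series (umbilical termination and [0.998020]): 0.892000 × 0.998020 = 0.890234
Parallel ([0.642400], [0.890234], and master valve solenoid): 1 − (1 − 0.642400)(1 − 0.890234)(1 − 0.955000) = 0.9982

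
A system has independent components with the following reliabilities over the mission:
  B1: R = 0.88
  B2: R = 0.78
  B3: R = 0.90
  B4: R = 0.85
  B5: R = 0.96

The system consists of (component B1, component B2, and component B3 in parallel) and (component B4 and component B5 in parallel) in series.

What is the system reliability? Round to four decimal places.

Parallel (B1, B2, and B3): 1 − (1 − 0.880000)(1 − 0.780000)(1 − 0.900000) = 0.997360
Parallel (B4 and B5): 1 − (1 − 0.850000)(1 − 0.960000) = 0.994000
Series ([0.997360] and [0.994000]): 0.997360 × 0.994000 = 0.9914

0.9914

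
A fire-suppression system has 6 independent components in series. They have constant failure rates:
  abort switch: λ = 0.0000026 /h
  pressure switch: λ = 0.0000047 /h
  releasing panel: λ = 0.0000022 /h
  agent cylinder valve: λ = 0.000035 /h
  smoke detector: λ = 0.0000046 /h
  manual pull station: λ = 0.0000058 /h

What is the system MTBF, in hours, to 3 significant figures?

18200

Series of exponential components: λ_sys = Σ λ_i
λ_sys = 0.0000026 + 0.0000047 + 0.0000022 + 0.000035 + 0.0000046 + 0.0000058 = 5.4900e-05 /h
MTBF = 1 / λ_sys = 18200 h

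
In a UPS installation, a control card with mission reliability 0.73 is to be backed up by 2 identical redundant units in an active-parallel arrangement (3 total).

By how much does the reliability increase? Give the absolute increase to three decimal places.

0.250

R_before = 0.73
R_after = 1 − (1 − 0.73)^3 = 0.980
ΔR = 0.980 − 0.73 = 0.250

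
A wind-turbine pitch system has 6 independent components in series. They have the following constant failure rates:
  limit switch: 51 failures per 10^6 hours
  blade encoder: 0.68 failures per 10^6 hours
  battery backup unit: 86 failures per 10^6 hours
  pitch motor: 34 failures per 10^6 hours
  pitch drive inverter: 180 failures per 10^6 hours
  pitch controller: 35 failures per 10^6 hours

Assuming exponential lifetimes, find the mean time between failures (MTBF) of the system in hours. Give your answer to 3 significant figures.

2590

Series of exponential components: λ_sys = Σ λ_i
λ_sys = 0.000051 + 0.00000068 + 0.000086 + 0.000034 + 0.00018 + 0.000035 = 3.8668e-04 /h
MTBF = 1 / λ_sys = 2590 h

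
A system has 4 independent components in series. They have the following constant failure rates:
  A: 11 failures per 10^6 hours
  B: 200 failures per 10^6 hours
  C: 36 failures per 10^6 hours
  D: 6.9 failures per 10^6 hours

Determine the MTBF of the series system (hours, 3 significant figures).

Series of exponential components: λ_sys = Σ λ_i
λ_sys = 0.000011 + 0.00020 + 0.000036 + 0.0000069 = 2.5390e-04 /h
MTBF = 1 / λ_sys = 3940 h

3940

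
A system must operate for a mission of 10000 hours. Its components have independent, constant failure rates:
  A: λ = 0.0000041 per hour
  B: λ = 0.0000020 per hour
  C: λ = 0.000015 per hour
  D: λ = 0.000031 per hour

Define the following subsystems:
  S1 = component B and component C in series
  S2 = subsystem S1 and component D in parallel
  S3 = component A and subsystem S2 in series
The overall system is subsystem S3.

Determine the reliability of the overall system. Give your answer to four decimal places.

0.9198

R(A) = exp(−0.0000041 × 10000) = 0.959829
R(B) = exp(−0.0000020 × 10000) = 0.980199
R(C) = exp(−0.000015 × 10000) = 0.860708
R(D) = exp(−0.000031 × 10000) = 0.733447
Series (B and C): 0.980199 × 0.860708 = 0.843665
Parallel ([0.843665] and D): 1 − (1 − 0.843665)(1 − 0.733447) = 0.958328
Series (A and [0.958328]): 0.959829 × 0.958328 = 0.9198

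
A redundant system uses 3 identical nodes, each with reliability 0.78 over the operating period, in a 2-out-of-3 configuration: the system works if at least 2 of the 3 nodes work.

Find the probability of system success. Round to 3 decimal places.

R = Σ_{i=2}^{3} C(3,i) p^i (1−p)^{3−i} with p = 0.78
C(3,2)·0.78^2·0.22^1 = 0.40154
C(3,3)·0.78^3·0.22^0 = 0.47455
Sum = 0.876

0.876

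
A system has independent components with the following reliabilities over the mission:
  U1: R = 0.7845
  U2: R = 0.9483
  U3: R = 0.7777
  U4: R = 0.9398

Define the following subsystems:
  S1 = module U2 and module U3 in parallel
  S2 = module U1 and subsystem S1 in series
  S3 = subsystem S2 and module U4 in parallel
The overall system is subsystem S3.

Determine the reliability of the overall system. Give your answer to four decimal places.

Parallel (U2 and U3): 1 − (1 − 0.948300)(1 − 0.777700) = 0.988507
Series (U1 and [0.988507]): 0.784500 × 0.988507 = 0.775484
Parallel ([0.775484] and U4): 1 − (1 − 0.775484)(1 − 0.939800) = 0.9865

0.9865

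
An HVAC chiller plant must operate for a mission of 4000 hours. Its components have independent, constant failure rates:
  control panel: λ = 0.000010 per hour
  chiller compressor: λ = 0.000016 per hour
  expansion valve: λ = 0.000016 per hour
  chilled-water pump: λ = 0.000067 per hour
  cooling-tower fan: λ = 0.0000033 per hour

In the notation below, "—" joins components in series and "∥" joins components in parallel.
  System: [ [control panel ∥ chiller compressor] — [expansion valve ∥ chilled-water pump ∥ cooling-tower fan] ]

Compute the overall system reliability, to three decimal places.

0.997

R(control panel) = exp(−0.000010 × 4000) = 0.96079
R(chiller compressor) = exp(−0.000016 × 4000) = 0.93800
R(expansion valve) = exp(−0.000016 × 4000) = 0.93800
R(chilled-water pump) = exp(−0.000067 × 4000) = 0.76491
R(cooling-tower fan) = exp(−0.0000033 × 4000) = 0.98689
Parallel (control panel and chiller compressor): 1 − (1 − 0.96079)(1 − 0.93800) = 0.99757
Parallel (expansion valve, chilled-water pump, and cooling-tower fan): 1 − (1 − 0.93800)(1 − 0.76491)(1 − 0.98689) = 0.99981
Series ([0.99757] and [0.99981]): 0.99757 × 0.99981 = 0.997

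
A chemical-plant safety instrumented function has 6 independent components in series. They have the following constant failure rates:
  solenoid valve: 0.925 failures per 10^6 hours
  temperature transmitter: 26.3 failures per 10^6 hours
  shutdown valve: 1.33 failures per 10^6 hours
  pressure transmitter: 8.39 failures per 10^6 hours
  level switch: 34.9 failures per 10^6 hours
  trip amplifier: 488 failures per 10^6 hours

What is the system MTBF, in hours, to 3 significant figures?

1790

Series of exponential components: λ_sys = Σ λ_i
λ_sys = 0.000000925 + 0.0000263 + 0.00000133 + 0.00000839 + 0.0000349 + 0.000488 = 5.5985e-04 /h
MTBF = 1 / λ_sys = 1790 h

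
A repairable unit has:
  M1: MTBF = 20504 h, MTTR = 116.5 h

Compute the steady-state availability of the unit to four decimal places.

0.9944

A(M1) = MTBF/(MTBF+MTTR) = 20504/(20504+116.5) = 0.9944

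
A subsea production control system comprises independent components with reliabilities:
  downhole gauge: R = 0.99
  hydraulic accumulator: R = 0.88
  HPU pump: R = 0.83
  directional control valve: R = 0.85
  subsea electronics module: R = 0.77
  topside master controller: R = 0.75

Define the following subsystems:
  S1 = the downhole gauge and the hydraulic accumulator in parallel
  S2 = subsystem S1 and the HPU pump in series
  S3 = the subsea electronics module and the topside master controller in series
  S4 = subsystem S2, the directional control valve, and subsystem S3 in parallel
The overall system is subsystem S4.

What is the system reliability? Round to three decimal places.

0.989

Parallel (downhole gauge and hydraulic accumulator): 1 − (1 − 0.99000)(1 − 0.88000) = 0.99880
Series ([0.99880] and HPU pump): 0.99880 × 0.83000 = 0.82900
Series (subsea electronics module and topside master controller): 0.77000 × 0.75000 = 0.57750
Parallel ([0.82900], directional control valve, and [0.57750]): 1 − (1 − 0.82900)(1 − 0.85000)(1 − 0.57750) = 0.989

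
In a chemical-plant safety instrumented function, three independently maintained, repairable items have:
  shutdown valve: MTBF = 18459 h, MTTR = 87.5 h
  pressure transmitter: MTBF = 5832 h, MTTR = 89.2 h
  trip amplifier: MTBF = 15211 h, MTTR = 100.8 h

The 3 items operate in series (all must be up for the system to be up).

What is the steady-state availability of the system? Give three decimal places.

A(shutdown valve) = MTBF/(MTBF+MTTR) = 18459/(18459+87.5) = 0.995282
A(pressure transmitter) = MTBF/(MTBF+MTTR) = 5832/(5832+89.2) = 0.984935
A(trip amplifier) = MTBF/(MTBF+MTTR) = 15211/(15211+100.8) = 0.993417
Series availability: 0.995282 × 0.984935 × 0.993417 = 0.974

0.974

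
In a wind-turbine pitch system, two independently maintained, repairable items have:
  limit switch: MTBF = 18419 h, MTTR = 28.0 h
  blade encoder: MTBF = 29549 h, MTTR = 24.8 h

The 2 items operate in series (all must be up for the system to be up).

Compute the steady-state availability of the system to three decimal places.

A(limit switch) = MTBF/(MTBF+MTTR) = 18419/(18419+28.0) = 0.998482
A(blade encoder) = MTBF/(MTBF+MTTR) = 29549/(29549+24.8) = 0.999161
Series availability: 0.998482 × 0.999161 = 0.998

0.998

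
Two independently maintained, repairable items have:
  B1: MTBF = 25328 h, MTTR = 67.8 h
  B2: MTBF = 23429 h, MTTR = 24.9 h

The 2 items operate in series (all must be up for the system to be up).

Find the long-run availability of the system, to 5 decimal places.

A(B1) = MTBF/(MTBF+MTTR) = 25328/(25328+67.8) = 0.997330
A(B2) = MTBF/(MTBF+MTTR) = 23429/(23429+24.9) = 0.998938
Series availability: 0.997330 × 0.998938 = 0.99627

0.99627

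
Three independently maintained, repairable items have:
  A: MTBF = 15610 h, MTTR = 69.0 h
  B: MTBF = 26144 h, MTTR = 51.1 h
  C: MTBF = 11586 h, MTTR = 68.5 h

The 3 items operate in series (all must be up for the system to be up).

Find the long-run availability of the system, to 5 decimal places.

A(A) = MTBF/(MTBF+MTTR) = 15610/(15610+69.0) = 0.995599
A(B) = MTBF/(MTBF+MTTR) = 26144/(26144+51.1) = 0.998049
A(C) = MTBF/(MTBF+MTTR) = 11586/(11586+68.5) = 0.994122
Series availability: 0.995599 × 0.998049 × 0.994122 = 0.98782

0.98782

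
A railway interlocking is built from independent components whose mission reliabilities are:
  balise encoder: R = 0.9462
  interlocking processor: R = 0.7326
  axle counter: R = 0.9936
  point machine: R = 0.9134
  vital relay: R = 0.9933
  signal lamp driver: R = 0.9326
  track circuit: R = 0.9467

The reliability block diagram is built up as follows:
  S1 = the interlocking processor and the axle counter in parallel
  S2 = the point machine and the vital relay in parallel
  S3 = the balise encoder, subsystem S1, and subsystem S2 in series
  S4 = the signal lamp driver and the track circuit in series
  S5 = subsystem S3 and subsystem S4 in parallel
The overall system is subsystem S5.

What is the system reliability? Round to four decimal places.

Parallel (interlocking processor and axle counter): 1 − (1 − 0.732600)(1 − 0.993600) = 0.998289
Parallel (point machine and vital relay): 1 − (1 − 0.913400)(1 − 0.993300) = 0.999420
Series (balise encoder, [0.998289], and [0.999420]): 0.946200 × 0.998289 × 0.999420 = 0.944033
Series (signal lamp driver and track circuit): 0.932600 × 0.946700 = 0.882892
Parallel ([0.944033] and [0.882892]): 1 − (1 − 0.944033)(1 − 0.882892) = 0.9934

0.9934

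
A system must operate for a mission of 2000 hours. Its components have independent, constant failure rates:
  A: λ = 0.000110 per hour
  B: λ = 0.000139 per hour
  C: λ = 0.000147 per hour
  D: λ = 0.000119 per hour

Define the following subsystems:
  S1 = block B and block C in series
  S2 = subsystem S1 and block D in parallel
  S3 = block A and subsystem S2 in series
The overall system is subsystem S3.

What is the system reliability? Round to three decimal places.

0.728

R(A) = exp(−0.000110 × 2000) = 0.80252
R(B) = exp(−0.000139 × 2000) = 0.75730
R(C) = exp(−0.000147 × 2000) = 0.74528
R(D) = exp(−0.000119 × 2000) = 0.78820
Series (B and C): 0.75730 × 0.74528 = 0.56440
Parallel ([0.56440] and D): 1 − (1 − 0.56440)(1 − 0.78820) = 0.90774
Series (A and [0.90774]): 0.80252 × 0.90774 = 0.728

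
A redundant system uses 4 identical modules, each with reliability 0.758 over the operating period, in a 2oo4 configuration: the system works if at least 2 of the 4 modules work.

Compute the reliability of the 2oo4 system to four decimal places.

R = Σ_{i=2}^{4} C(4,i) p^i (1−p)^{4−i} with p = 0.758
C(4,2)·0.758^2·0.242^2 = 0.201893
C(4,3)·0.758^3·0.242^1 = 0.421583
C(4,4)·0.758^4·0.242^0 = 0.330124
Sum = 0.9536

0.9536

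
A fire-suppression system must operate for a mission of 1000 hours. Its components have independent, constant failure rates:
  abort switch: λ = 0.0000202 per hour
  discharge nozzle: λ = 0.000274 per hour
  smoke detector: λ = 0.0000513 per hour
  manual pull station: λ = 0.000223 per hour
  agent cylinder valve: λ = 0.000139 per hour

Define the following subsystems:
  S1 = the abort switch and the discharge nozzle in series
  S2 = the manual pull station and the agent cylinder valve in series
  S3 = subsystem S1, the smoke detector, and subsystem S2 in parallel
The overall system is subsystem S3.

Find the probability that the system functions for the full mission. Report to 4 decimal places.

R(abort switch) = exp(−0.0000202 × 1000) = 0.980003
R(discharge nozzle) = exp(−0.000274 × 1000) = 0.760332
R(smoke detector) = exp(−0.0000513 × 1000) = 0.949994
R(manual pull station) = exp(−0.000223 × 1000) = 0.800115
R(agent cylinder valve) = exp(−0.000139 × 1000) = 0.870228
Series (abort switch and discharge nozzle): 0.980003 × 0.760332 = 0.745128
Series (manual pull station and agent cylinder valve): 0.800115 × 0.870228 = 0.696282
Parallel ([0.745128], smoke detector, and [0.696282]): 1 − (1 − 0.745128)(1 − 0.949994)(1 − 0.696282) = 0.9961

0.9961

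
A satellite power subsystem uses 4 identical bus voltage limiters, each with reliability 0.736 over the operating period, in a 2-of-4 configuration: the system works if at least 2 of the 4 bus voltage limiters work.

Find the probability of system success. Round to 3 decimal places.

R = Σ_{i=2}^{4} C(4,i) p^i (1−p)^{4−i} with p = 0.736
C(4,2)·0.736^2·0.264^2 = 0.22652
C(4,3)·0.736^3·0.264^1 = 0.42101
C(4,4)·0.736^4·0.264^0 = 0.29343
Sum = 0.941

0.941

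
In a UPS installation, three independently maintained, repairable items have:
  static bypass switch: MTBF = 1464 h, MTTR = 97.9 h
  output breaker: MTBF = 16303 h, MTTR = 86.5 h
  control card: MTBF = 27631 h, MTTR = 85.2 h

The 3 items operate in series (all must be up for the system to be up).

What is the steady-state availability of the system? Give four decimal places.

0.9295

A(static bypass switch) = MTBF/(MTBF+MTTR) = 1464/(1464+97.9) = 0.937320
A(output breaker) = MTBF/(MTBF+MTTR) = 16303/(16303+86.5) = 0.994722
A(control card) = MTBF/(MTBF+MTTR) = 27631/(27631+85.2) = 0.996926
Series availability: 0.937320 × 0.994722 × 0.996926 = 0.9295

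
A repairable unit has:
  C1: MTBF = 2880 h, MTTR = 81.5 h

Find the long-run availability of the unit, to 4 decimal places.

0.9725

A(C1) = MTBF/(MTBF+MTTR) = 2880/(2880+81.5) = 0.9725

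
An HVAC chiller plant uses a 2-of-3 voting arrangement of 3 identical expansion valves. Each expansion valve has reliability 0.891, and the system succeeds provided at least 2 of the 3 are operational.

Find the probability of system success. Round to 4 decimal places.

0.9669

R = Σ_{i=2}^{3} C(3,i) p^i (1−p)^{3−i} with p = 0.891
C(3,2)·0.891^2·0.109^1 = 0.259599
C(3,3)·0.891^3·0.109^0 = 0.707348
Sum = 0.9669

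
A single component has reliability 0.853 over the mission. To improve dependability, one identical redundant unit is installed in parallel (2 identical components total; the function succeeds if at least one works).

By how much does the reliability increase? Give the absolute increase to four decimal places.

R_before = 0.853
R_after = 1 − (1 − 0.853)^2 = 0.9784
ΔR = 0.9784 − 0.853 = 0.1254

0.1254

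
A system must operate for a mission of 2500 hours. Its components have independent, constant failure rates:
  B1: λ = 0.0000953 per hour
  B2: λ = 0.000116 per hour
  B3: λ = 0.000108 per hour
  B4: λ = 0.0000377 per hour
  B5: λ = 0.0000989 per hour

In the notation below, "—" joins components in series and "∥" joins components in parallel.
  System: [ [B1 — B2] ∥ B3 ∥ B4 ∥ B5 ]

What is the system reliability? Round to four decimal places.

0.9981

R(B1) = exp(−0.0000953 × 2500) = 0.788006
R(B2) = exp(−0.000116 × 2500) = 0.748264
R(B3) = exp(−0.000108 × 2500) = 0.763379
R(B4) = exp(−0.0000377 × 2500) = 0.910055
R(B5) = exp(−0.0000989 × 2500) = 0.780945
Series (B1 and B2): 0.788006 × 0.748264 = 0.589637
Parallel ([0.589637], B3, B4, and B5): 1 − (1 − 0.589637)(1 − 0.763379)(1 − 0.910055)(1 − 0.780945) = 0.9981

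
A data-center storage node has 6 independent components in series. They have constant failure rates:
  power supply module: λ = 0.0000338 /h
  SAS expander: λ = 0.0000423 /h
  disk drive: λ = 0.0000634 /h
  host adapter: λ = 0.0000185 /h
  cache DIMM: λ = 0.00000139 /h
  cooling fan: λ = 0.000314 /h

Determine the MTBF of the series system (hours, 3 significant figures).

2110

Series of exponential components: λ_sys = Σ λ_i
λ_sys = 0.0000338 + 0.0000423 + 0.0000634 + 0.0000185 + 0.00000139 + 0.000314 = 4.7339e-04 /h
MTBF = 1 / λ_sys = 2110 h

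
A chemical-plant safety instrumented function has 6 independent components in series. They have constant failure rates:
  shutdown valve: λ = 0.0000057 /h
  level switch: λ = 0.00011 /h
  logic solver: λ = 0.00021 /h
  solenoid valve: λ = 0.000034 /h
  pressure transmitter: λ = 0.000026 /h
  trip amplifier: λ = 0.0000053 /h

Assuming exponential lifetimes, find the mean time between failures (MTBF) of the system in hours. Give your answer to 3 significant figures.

2560

Series of exponential components: λ_sys = Σ λ_i
λ_sys = 0.0000057 + 0.00011 + 0.00021 + 0.000034 + 0.000026 + 0.0000053 = 3.9100e-04 /h
MTBF = 1 / λ_sys = 2560 h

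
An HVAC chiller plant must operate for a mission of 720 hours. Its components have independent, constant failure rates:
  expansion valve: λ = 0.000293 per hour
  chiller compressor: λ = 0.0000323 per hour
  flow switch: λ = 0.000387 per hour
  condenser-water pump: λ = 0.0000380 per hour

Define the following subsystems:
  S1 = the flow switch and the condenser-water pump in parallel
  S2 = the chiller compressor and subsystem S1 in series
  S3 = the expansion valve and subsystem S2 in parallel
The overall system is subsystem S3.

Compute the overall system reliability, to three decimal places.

0.994

R(expansion valve) = exp(−0.000293 × 720) = 0.80981
R(chiller compressor) = exp(−0.0000323 × 720) = 0.97701
R(flow switch) = exp(−0.000387 × 720) = 0.75681
R(condenser-water pump) = exp(−0.0000380 × 720) = 0.97301
Parallel (flow switch and condenser-water pump): 1 − (1 − 0.75681)(1 − 0.97301) = 0.99344
Series (chiller compressor and [0.99344]): 0.97701 × 0.99344 = 0.97060
Parallel (expansion valve and [0.97060]): 1 − (1 − 0.80981)(1 − 0.97060) = 0.994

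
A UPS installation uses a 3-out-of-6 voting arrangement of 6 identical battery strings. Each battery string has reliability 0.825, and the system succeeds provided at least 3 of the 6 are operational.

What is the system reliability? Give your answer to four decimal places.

R = Σ_{i=3}^{6} C(6,i) p^i (1−p)^{6−i} with p = 0.825
C(6,3)·0.825^3·0.175^3 = 0.060187
C(6,4)·0.825^4·0.175^2 = 0.212806
C(6,5)·0.825^5·0.175^1 = 0.401291
C(6,6)·0.825^6·0.175^0 = 0.315300
Sum = 0.9896

0.9896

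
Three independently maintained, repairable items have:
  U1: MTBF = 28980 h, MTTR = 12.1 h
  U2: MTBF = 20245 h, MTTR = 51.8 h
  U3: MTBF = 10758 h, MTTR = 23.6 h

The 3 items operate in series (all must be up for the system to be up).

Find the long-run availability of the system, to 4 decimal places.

0.9948

A(U1) = MTBF/(MTBF+MTTR) = 28980/(28980+12.1) = 0.999583
A(U2) = MTBF/(MTBF+MTTR) = 20245/(20245+51.8) = 0.997448
A(U3) = MTBF/(MTBF+MTTR) = 10758/(10758+23.6) = 0.997811
Series availability: 0.999583 × 0.997448 × 0.997811 = 0.9948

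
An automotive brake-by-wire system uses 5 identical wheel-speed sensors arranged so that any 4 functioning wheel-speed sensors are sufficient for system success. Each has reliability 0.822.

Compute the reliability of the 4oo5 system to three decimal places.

0.782

R = Σ_{i=4}^{5} C(5,i) p^i (1−p)^{5−i} with p = 0.822
C(5,4)·0.822^4·0.178^1 = 0.40633
C(5,5)·0.822^5·0.178^0 = 0.37528
Sum = 0.782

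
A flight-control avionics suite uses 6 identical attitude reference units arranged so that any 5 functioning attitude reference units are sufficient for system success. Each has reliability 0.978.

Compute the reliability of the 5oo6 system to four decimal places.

0.9932

R = Σ_{i=5}^{6} C(6,i) p^i (1−p)^{6−i} with p = 0.978
C(6,5)·0.978^5·0.022^1 = 0.118105
C(6,6)·0.978^6·0.022^0 = 0.875051
Sum = 0.9932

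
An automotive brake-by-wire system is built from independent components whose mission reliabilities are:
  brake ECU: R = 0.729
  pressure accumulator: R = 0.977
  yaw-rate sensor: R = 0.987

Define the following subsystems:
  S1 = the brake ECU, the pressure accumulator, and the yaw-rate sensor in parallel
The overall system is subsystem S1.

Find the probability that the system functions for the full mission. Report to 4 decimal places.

Parallel (brake ECU, pressure accumulator, and yaw-rate sensor): 1 − (1 − 0.729000)(1 − 0.977000)(1 − 0.987000) = 0.9999

0.9999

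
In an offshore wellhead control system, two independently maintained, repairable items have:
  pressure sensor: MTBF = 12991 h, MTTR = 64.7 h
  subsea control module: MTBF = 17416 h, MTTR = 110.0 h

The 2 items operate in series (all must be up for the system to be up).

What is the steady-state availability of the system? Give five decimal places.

0.98880

A(pressure sensor) = MTBF/(MTBF+MTTR) = 12991/(12991+64.7) = 0.995044
A(subsea control module) = MTBF/(MTBF+MTTR) = 17416/(17416+110.0) = 0.993724
Series availability: 0.995044 × 0.993724 = 0.98880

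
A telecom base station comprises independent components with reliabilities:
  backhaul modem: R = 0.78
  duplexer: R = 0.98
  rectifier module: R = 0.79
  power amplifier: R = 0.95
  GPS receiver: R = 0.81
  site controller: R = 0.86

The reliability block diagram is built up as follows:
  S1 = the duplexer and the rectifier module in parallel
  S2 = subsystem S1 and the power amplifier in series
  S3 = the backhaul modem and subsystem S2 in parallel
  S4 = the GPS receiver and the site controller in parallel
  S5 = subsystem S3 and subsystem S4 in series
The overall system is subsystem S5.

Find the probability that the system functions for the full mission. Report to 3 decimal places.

0.962

Parallel (duplexer and rectifier module): 1 − (1 − 0.98000)(1 − 0.79000) = 0.99580
Series ([0.99580] and power amplifier): 0.99580 × 0.95000 = 0.94601
Parallel (backhaul modem and [0.94601]): 1 − (1 − 0.78000)(1 − 0.94601) = 0.98812
Parallel (GPS receiver and site controller): 1 − (1 − 0.81000)(1 − 0.86000) = 0.97340
Series ([0.98812] and [0.97340]): 0.98812 × 0.97340 = 0.962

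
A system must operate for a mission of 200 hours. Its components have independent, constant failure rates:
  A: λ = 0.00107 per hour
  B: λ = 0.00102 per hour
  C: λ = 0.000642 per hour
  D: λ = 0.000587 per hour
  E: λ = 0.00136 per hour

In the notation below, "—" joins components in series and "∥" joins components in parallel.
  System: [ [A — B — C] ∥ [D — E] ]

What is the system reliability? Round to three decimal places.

R(A) = exp(−0.00107 × 200) = 0.80735
R(B) = exp(−0.00102 × 200) = 0.81546
R(C) = exp(−0.000642 × 200) = 0.87950
R(D) = exp(−0.000587 × 200) = 0.88923
R(E) = exp(−0.00136 × 200) = 0.76185
Series (A, B, and C): 0.80735 × 0.81546 × 0.87950 = 0.57903
Series (D and E): 0.88923 × 0.76185 = 0.67746
Parallel ([0.57903] and [0.67746]): 1 − (1 − 0.57903)(1 − 0.67746) = 0.864

0.864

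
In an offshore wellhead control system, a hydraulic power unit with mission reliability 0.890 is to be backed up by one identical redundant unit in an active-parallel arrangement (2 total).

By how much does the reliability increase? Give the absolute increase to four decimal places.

0.0979

R_before = 0.890
R_after = 1 − (1 − 0.890)^2 = 0.9879
ΔR = 0.9879 − 0.890 = 0.0979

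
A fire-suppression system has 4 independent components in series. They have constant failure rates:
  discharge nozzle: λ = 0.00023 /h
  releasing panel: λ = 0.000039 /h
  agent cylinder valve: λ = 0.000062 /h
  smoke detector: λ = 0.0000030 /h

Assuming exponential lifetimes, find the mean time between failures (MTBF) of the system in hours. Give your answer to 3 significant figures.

Series of exponential components: λ_sys = Σ λ_i
λ_sys = 0.00023 + 0.000039 + 0.000062 + 0.0000030 = 3.3400e-04 /h
MTBF = 1 / λ_sys = 2990 h

2990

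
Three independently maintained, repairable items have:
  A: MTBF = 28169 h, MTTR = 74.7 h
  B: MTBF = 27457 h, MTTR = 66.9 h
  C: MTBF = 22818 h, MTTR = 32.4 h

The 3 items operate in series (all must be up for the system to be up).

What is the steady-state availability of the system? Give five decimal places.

0.99352

A(A) = MTBF/(MTBF+MTTR) = 28169/(28169+74.7) = 0.997355
A(B) = MTBF/(MTBF+MTTR) = 27457/(27457+66.9) = 0.997569
A(C) = MTBF/(MTBF+MTTR) = 22818/(22818+32.4) = 0.998582
Series availability: 0.997355 × 0.997569 × 0.998582 = 0.99352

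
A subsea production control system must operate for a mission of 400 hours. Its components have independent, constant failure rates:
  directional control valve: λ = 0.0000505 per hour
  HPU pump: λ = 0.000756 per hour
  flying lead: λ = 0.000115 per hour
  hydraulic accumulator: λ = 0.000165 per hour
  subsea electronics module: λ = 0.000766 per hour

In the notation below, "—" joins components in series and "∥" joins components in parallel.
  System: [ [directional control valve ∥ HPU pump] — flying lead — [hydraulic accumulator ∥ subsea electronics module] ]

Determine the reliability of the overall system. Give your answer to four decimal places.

R(directional control valve) = exp(−0.0000505 × 400) = 0.980003
R(HPU pump) = exp(−0.000756 × 400) = 0.739042
R(flying lead) = exp(−0.000115 × 400) = 0.955042
R(hydraulic accumulator) = exp(−0.000165 × 400) = 0.936131
R(subsea electronics module) = exp(−0.000766 × 400) = 0.736092
Parallel (directional control valve and HPU pump): 1 − (1 − 0.980003)(1 − 0.739042) = 0.994782
Parallel (hydraulic accumulator and subsea electronics module): 1 − (1 − 0.936131)(1 − 0.736092) = 0.983144
Series ([0.994782], flying lead, and [0.983144]): 0.994782 × 0.955042 × 0.983144 = 0.9340

0.9340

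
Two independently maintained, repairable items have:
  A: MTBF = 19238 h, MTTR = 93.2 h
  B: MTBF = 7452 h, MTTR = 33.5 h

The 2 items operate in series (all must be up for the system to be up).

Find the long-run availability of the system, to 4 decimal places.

0.9907

A(A) = MTBF/(MTBF+MTTR) = 19238/(19238+93.2) = 0.995179
A(B) = MTBF/(MTBF+MTTR) = 7452/(7452+33.5) = 0.995525
Series availability: 0.995179 × 0.995525 = 0.9907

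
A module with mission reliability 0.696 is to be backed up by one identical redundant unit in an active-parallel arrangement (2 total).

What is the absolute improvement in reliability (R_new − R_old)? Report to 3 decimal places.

0.212

R_before = 0.696
R_after = 1 − (1 − 0.696)^2 = 0.908
ΔR = 0.908 − 0.696 = 0.212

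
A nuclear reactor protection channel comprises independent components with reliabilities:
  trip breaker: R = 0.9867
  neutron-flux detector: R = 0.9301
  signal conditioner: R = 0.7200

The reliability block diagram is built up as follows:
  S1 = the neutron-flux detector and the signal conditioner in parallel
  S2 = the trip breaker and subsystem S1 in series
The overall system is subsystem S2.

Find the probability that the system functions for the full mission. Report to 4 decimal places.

0.9674

Parallel (neutron-flux detector and signal conditioner): 1 − (1 − 0.930100)(1 − 0.720000) = 0.980428
Series (trip breaker and [0.980428]): 0.986700 × 0.980428 = 0.9674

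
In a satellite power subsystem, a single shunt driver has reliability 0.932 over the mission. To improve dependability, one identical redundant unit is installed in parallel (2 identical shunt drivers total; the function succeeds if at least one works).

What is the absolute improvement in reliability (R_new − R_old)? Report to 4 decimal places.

0.0634

R_before = 0.932
R_after = 1 − (1 − 0.932)^2 = 0.9954
ΔR = 0.9954 − 0.932 = 0.0634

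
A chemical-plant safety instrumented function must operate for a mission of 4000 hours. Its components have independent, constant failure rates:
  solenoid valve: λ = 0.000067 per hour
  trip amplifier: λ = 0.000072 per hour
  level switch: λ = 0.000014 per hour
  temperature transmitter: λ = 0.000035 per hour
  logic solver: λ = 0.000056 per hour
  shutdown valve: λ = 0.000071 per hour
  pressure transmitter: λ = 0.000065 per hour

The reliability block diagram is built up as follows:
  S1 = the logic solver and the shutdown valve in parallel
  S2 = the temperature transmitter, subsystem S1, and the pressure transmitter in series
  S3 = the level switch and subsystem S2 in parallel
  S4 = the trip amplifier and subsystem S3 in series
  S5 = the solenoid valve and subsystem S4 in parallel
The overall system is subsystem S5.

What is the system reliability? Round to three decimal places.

R(solenoid valve) = exp(−0.000067 × 4000) = 0.76491
R(trip amplifier) = exp(−0.000072 × 4000) = 0.74976
R(level switch) = exp(−0.000014 × 4000) = 0.94554
R(temperature transmitter) = exp(−0.000035 × 4000) = 0.86936
R(logic solver) = exp(−0.000056 × 4000) = 0.79932
R(shutdown valve) = exp(−0.000071 × 4000) = 0.75277
R(pressure transmitter) = exp(−0.000065 × 4000) = 0.77105
Parallel (logic solver and shutdown valve): 1 − (1 − 0.79932)(1 − 0.75277) = 0.95039
Series (temperature transmitter, [0.95039], and pressure transmitter): 0.86936 × 0.95039 × 0.77105 = 0.63707
Parallel (level switch and [0.63707]): 1 − (1 − 0.94554)(1 − 0.63707) = 0.98023
Series (trip amplifier and [0.98023]): 0.74976 × 0.98023 = 0.73494
Parallel (solenoid valve and [0.73494]): 1 − (1 − 0.76491)(1 − 0.73494) = 0.938

0.938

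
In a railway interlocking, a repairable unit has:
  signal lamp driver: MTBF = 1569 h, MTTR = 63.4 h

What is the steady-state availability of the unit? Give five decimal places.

A(signal lamp driver) = MTBF/(MTBF+MTTR) = 1569/(1569+63.4) = 0.96116

0.96116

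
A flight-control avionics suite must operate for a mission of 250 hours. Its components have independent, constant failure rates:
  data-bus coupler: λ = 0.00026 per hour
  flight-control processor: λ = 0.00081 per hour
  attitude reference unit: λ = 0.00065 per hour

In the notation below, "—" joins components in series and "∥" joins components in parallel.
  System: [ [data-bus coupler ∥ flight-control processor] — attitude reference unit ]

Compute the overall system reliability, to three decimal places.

R(data-bus coupler) = exp(−0.00026 × 250) = 0.93707
R(flight-control processor) = exp(−0.00081 × 250) = 0.81669
R(attitude reference unit) = exp(−0.00065 × 250) = 0.85002
Parallel (data-bus coupler and flight-control processor): 1 − (1 − 0.93707)(1 − 0.81669) = 0.98846
Series ([0.98846] and attitude reference unit): 0.98846 × 0.85002 = 0.840

0.840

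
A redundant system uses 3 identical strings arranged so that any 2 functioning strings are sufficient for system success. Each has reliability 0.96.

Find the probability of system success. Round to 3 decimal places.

R = Σ_{i=2}^{3} C(3,i) p^i (1−p)^{3−i} with p = 0.96
C(3,2)·0.96^2·0.04^1 = 0.11059
C(3,3)·0.96^3·0.04^0 = 0.88474
Sum = 0.995

0.995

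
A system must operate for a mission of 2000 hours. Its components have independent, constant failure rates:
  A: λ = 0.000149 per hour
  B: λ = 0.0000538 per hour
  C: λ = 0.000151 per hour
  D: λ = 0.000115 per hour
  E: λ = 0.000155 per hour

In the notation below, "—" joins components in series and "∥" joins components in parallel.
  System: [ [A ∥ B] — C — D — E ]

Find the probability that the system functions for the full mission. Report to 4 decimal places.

R(A) = exp(−0.000149 × 2000) = 0.742301
R(B) = exp(−0.0000538 × 2000) = 0.897987
R(C) = exp(−0.000151 × 2000) = 0.739338
R(D) = exp(−0.000115 × 2000) = 0.794534
R(E) = exp(−0.000155 × 2000) = 0.733447
Parallel (A and B): 1 − (1 − 0.742301)(1 − 0.897987) = 0.973711
Series ([0.973711], C, D, and E): 0.973711 × 0.739338 × 0.794534 × 0.733447 = 0.4195

0.4195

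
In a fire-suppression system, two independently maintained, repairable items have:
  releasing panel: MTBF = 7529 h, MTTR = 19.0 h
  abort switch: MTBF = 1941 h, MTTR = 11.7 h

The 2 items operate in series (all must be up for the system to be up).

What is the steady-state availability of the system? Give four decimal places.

0.9915

A(releasing panel) = MTBF/(MTBF+MTTR) = 7529/(7529+19.0) = 0.997483
A(abort switch) = MTBF/(MTBF+MTTR) = 1941/(1941+11.7) = 0.994008
Series availability: 0.997483 × 0.994008 = 0.9915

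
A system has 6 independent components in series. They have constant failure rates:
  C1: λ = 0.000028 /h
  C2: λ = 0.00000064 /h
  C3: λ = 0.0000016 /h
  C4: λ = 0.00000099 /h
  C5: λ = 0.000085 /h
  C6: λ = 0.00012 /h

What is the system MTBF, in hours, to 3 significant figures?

Series of exponential components: λ_sys = Σ λ_i
λ_sys = 0.000028 + 0.00000064 + 0.0000016 + 0.00000099 + 0.000085 + 0.00012 = 2.3623e-04 /h
MTBF = 1 / λ_sys = 4230 h

4230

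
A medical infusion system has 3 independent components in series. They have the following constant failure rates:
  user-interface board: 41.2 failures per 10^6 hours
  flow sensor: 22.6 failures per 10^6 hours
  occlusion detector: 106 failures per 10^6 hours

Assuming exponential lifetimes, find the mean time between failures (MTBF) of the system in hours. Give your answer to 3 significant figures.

5890

Series of exponential components: λ_sys = Σ λ_i
λ_sys = 0.0000412 + 0.0000226 + 0.000106 = 1.6980e-04 /h
MTBF = 1 / λ_sys = 5890 h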